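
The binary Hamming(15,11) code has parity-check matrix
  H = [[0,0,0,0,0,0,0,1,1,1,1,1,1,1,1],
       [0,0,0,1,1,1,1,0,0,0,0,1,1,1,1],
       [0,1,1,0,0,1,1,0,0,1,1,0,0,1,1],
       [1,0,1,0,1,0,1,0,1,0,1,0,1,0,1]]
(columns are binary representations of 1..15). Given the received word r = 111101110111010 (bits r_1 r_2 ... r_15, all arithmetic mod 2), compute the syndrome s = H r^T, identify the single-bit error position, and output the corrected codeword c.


s = (1, 1, 1, 0)^T, error position = 14, corrected codeword c = 111101110111000

Compute s = H r^T mod 2 one row at a time:
  s_1 = 1 + 0 + 1 + 1 + 1 + 0 + 1 + 0 = 5 ≡ 1 (mod 2).
  s_2 = 1 + 0 + 1 + 1 + 1 + 0 + 1 + 0 = 5 ≡ 1 (mod 2).
  s_3 = 1 + 1 + 1 + 1 + 1 + 1 + 1 + 0 = 7 ≡ 1 (mod 2).
  s_4 = 1 + 1 + 0 + 1 + 0 + 1 + 0 + 0 = 4 ≡ 0 (mod 2).
s = (1, 1, 1, 0)^T — this equals column 14 of H (binary 1110), so error is at position 14.
Correct: flip bit 14 of r = 111101110111010 to get c = 111101110111000.


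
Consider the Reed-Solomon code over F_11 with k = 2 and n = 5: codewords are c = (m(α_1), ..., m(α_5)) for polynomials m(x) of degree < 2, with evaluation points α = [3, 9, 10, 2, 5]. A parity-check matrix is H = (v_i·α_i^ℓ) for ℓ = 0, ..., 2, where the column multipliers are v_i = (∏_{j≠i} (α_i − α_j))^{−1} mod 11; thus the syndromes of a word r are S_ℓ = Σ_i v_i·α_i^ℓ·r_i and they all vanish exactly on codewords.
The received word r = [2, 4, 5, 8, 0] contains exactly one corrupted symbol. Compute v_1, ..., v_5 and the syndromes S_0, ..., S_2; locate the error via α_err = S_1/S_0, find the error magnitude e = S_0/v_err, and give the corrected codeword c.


S = (1, 3, 9), error at position 1, error magnitude e = 4, c = [9, 4, 5, 8, 0].

Step 1: column multipliers v_i = (∏_{j≠i}(α_i − α_j))^{−1} mod 11.
  i = 1 (α = 3): (3−9)(3−10)(3−2)(3−5) = (−6)·(−7)·1·(−2) = −84 ≡ 4, so v_1 = 4^{−1} = 3 (mod 11).
  i = 2 (α = 9): (9−3)(9−10)(9−2)(9−5) = 6·(−1)·7·4 = −168 ≡ 8, so v_2 = 8^{−1} = 7 (mod 11).
  i = 3 (α = 10): (10−3)(10−9)(10−2)(10−5) = 7·1·8·5 = 280 ≡ 5, so v_3 = 5^{−1} = 9 (mod 11).
  i = 4 (α = 2): (2−3)(2−9)(2−10)(2−5) = (−1)·(−7)·(−8)·(−3) = 168 ≡ 3, so v_4 = 3^{−1} = 4 (mod 11).
  i = 5 (α = 5): (5−3)(5−9)(5−10)(5−2) = 2·(−4)·(−5)·3 = 120 ≡ 10, so v_5 = 10^{−1} = 10 (mod 11).
  v = [3, 7, 9, 4, 10].
Step 2: syndromes of r = [2, 4, 5, 8, 0] (all sums mod 11).
  S_0 = Σ v_i r_i = 3·2 + 7·4 + 9·5 + 4·8 + 10·0 = 111 ≡ 1.
  S_1 = Σ v_i α_i r_i = 3·3·2 + 7·9·4 + 9·10·5 + 4·2·8 + 10·5·0 = 784 ≡ 3.
  α_i^2 mod 11 = [9, 4, 1, 4, 3].
  S_2 = Σ v_i α_i^2 r_i = 3·9·2 + 7·4·4 + 9·1·5 + 4·4·8 + 10·3·0 = 339 ≡ 9.
  S = (1, 3, 9) ≠ 0, so r is not a codeword (an error is present).
Step 3: locate the error. For a single error e at position i, S_ℓ = v_i·e·α_i^ℓ, so α_err = S_1/S_0.
  S_0^{−1} = 1^{−1} = 1 (mod 11), so α_err = 3·1 = 3 ≡ 3 = α_1. Error position i = 1.
  Consistency check: S_2/S_1 = 9·4 = 36 ≡ 3 = α_err ✓ (single-error assumption holds).
Step 4: error magnitude e = S_0/v_1 = S_0·∏_{j≠1}(α_1 − α_j) = 1·4 = 4 ≡ 4 (mod 11).
Step 5: correct position 1: c_1 = r_1 − e = 2 − 4 ≡ 9 (mod 11). Hence c = [9, 4, 5, 8, 0].
  Check: interpolating c through the α_i gives m(x) = 6 + 1·x (degree < 2) with m(α_i) = c_i for every i, so c is indeed a codeword.


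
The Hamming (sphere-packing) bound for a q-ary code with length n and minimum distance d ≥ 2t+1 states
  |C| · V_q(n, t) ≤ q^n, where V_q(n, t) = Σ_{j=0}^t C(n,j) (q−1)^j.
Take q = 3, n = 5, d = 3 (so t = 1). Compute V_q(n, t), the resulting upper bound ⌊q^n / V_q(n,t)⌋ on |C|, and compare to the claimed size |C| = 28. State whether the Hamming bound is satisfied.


V_q(n, t) = 11, q^n = 243, Hamming bound = 22, |C| = 28 > bound (violated).

Step 1: Compute V_q(n, t) = Σ_{j=0}^1 C(n, j) (q−1)^j.
  j = 0: C(5,0)·(2)^0 = 1·1 = 1.
  j = 1: C(5,1)·(2)^1 = 5·2 = 10.
  V_q(n, t) = 1 + 10 = 11.
Step 2: q^n = 3^5 = 243.
Step 3: Hamming bound ⌊q^n / V_q(n,t)⌋ = ⌊243/11⌋ = 22.
Step 4: Compare |C| = 28 to 22: violated.
The claimed |C| lies above the Hamming bound, so no 3-ary code of length 5 with d ≥ 3 can have 28 codewords.


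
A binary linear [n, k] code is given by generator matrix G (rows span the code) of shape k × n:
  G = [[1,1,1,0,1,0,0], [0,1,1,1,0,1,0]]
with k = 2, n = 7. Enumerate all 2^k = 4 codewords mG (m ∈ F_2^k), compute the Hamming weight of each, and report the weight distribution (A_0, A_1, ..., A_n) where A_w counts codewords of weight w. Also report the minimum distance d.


Weight distribution: A_0 = 1, A_4 = 3. Minimum distance d = 4.

Enumerate all 2^2 = 4 messages m ∈ F_2^2.
For each, compute codeword c = mG in F_2^7, then tally its weight.
  m = 00 → c = 0000000, weight = 0.
  m = 10 → c = 1110100, weight = 4.
  m = 01 → c = 0111010, weight = 4.
  m = 11 → c = 1001110, weight = 4.
Tally weights:
  weight 0: 1 codewords.
  weight 4: 3 codewords.
Minimum distance d = smallest w > 0 with A_w > 0 = 4.
Sanity: Σ A_w = 4 = 2^2 = 4 ✓.


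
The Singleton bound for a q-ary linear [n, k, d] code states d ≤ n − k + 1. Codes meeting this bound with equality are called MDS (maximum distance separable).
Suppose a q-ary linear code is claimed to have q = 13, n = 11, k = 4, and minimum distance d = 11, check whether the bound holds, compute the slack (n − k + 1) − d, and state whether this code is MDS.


Singleton RHS = n − k + 1 = 8, slack = -3, bound violated (no such code; not MDS).

Singleton bound: d ≤ n − k + 1.
Here n = 11, k = 4, so n − k + 1 = 8.
Given d = 11, check d ≤ 8: NO.
Slack = (n − k + 1) − d = -3.
The slack is negative: d = 11 exceeds n − k + 1 = 8 by 3, so the Singleton bound is violated and no linear [11, 4, 11]_13 code can exist. In particular it is not MDS (MDS requires d = n − k + 1 exactly).
Description: the claimed parameters are [11, 4, 11]_13; such a code would be impossible (violates the Singleton bound).


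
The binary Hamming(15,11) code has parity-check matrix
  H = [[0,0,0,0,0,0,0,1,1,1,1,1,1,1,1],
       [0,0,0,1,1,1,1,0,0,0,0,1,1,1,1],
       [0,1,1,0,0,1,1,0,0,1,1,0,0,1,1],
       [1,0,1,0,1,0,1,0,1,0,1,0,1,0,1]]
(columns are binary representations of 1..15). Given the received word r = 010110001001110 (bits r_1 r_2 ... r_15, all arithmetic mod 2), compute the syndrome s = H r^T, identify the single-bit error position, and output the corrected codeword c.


s = (0, 1, 0, 1)^T, error position = 5, corrected codeword c = 010100001001110

Compute s = H r^T mod 2 one row at a time:
  s_1 = 0 + 1 + 0 + 0 + 1 + 1 + 1 + 0 = 4 ≡ 0 (mod 2).
  s_2 = 1 + 1 + 0 + 0 + 1 + 1 + 1 + 0 = 5 ≡ 1 (mod 2).
  s_3 = 1 + 0 + 0 + 0 + 0 + 0 + 1 + 0 = 2 ≡ 0 (mod 2).
  s_4 = 0 + 0 + 1 + 0 + 1 + 0 + 1 + 0 = 3 ≡ 1 (mod 2).
s = (0, 1, 0, 1)^T — this equals column 5 of H (binary 0101), so error is at position 5.
Correct: flip bit 5 of r = 010110001001110 to get c = 010100001001110.


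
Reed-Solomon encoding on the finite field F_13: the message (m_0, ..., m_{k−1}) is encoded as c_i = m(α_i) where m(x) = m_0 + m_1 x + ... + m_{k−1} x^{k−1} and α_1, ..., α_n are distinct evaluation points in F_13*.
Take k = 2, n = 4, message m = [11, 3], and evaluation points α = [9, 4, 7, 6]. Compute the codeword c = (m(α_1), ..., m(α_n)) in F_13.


c = [12, 10, 6, 3]

Message polynomial: m(x) = 11 + 3·x (mod 13).
For each evaluation point α_i, compute m(α_i) mod 13:
  α_1 = 9: Horner steps 3 → 12, so m(9) = 12.
  α_2 = 4: Horner steps 3 → 10, so m(4) = 10.
  α_3 = 7: Horner steps 3 → 6, so m(7) = 6.
  α_4 = 6: Horner steps 3 → 3, so m(6) = 3.
Codeword c = [12, 10, 6, 3] ∈ F_13^4.


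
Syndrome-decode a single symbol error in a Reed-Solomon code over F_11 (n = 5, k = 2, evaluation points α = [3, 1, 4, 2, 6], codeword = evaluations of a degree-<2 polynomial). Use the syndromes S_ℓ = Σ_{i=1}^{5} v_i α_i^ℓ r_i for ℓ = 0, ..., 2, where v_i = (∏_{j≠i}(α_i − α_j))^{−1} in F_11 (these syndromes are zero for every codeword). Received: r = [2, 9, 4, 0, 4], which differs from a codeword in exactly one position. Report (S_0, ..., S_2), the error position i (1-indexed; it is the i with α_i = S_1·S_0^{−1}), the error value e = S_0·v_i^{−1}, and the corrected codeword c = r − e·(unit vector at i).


S = (4, 2, 1), error at position 5, error magnitude e = 7, c = [2, 9, 4, 0, 8].

Step 1: column multipliers v_i = (∏_{j≠i}(α_i − α_j))^{−1} mod 11.
  i = 1 (α = 3): (3−1)(3−4)(3−2)(3−6) = 2·(−1)·1·(−3) = 6 ≡ 6, so v_1 = 6^{−1} = 2 (mod 11).
  i = 2 (α = 1): (1−3)(1−4)(1−2)(1−6) = (−2)·(−3)·(−1)·(−5) = 30 ≡ 8, so v_2 = 8^{−1} = 7 (mod 11).
  i = 3 (α = 4): (4−3)(4−1)(4−2)(4−6) = 1·3·2·(−2) = −12 ≡ 10, so v_3 = 10^{−1} = 10 (mod 11).
  i = 4 (α = 2): (2−3)(2−1)(2−4)(2−6) = (−1)·1·(−2)·(−4) = −8 ≡ 3, so v_4 = 3^{−1} = 4 (mod 11).
  i = 5 (α = 6): (6−3)(6−1)(6−4)(6−2) = 3·5·2·4 = 120 ≡ 10, so v_5 = 10^{−1} = 10 (mod 11).
  v = [2, 7, 10, 4, 10].
Step 2: syndromes of r = [2, 9, 4, 0, 4] (all sums mod 11).
  S_0 = Σ v_i r_i = 2·2 + 7·9 + 10·4 + 4·0 + 10·4 = 147 ≡ 4.
  S_1 = Σ v_i α_i r_i = 2·3·2 + 7·1·9 + 10·4·4 + 4·2·0 + 10·6·4 = 475 ≡ 2.
  α_i^2 mod 11 = [9, 1, 5, 4, 3].
  S_2 = Σ v_i α_i^2 r_i = 2·9·2 + 7·1·9 + 10·5·4 + 4·4·0 + 10·3·4 = 419 ≡ 1.
  S = (4, 2, 1) ≠ 0, so r is not a codeword (an error is present).
Step 3: locate the error. For a single error e at position i, S_ℓ = v_i·e·α_i^ℓ, so α_err = S_1/S_0.
  S_0^{−1} = 4^{−1} = 3 (mod 11), so α_err = 2·3 = 6 ≡ 6 = α_5. Error position i = 5.
  Consistency check: S_2/S_1 = 1·6 = 6 ≡ 6 = α_err ✓ (single-error assumption holds).
Step 4: error magnitude e = S_0/v_5 = S_0·∏_{j≠5}(α_5 − α_j) = 4·10 = 40 ≡ 7 (mod 11).
Step 5: correct position 5: c_5 = r_5 − e = 4 − 7 ≡ 8 (mod 11). Hence c = [2, 9, 4, 0, 8].
  Check: interpolating c through the α_i gives m(x) = 7 + 2·x (degree < 2) with m(α_i) = c_i for every i, so c is indeed a codeword.


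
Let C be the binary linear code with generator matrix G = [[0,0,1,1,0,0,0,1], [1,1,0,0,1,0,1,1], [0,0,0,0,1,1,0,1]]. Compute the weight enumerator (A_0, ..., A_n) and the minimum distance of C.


Weight distribution: A_0 = 1, A_3 = 2, A_4 = 2, A_5 = 1, A_6 = 1, A_7 = 1. Minimum distance d = 3.

Enumerate all 2^3 = 8 messages m ∈ F_2^3.
For each, compute codeword c = mG in F_2^8, then tally its weight.
  m = 000 → c = 00000000, weight = 0.
  m = 100 → c = 00110001, weight = 3.
  m = 010 → c = 11001011, weight = 5.
  m = 110 → c = 11111010, weight = 6.
  m = 001 → c = 00001101, weight = 3.
  m = 101 → c = 00111100, weight = 4.
  m = 011 → c = 11000110, weight = 4.
  m = 111 → c = 11110111, weight = 7.
Tally weights:
  weight 0: 1 codewords.
  weight 3: 2 codewords.
  weight 4: 2 codewords.
  weight 5: 1 codewords.
  weight 6: 1 codewords.
  weight 7: 1 codewords.
Minimum distance d = smallest w > 0 with A_w > 0 = 3.
Sanity: Σ A_w = 8 = 2^3 = 8 ✓.


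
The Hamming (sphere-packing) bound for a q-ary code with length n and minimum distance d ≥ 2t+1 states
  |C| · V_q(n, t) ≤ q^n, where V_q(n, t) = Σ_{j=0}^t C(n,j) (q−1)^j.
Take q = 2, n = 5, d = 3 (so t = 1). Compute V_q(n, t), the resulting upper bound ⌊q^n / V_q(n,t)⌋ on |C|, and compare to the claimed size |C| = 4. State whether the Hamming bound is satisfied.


V_q(n, t) = 6, q^n = 32, Hamming bound = 5, |C| = 4 ≤ bound (satisfied).

Step 1: Compute V_q(n, t) = Σ_{j=0}^1 C(n, j) (q−1)^j.
  j = 0: C(5,0)·(1)^0 = 1·1 = 1.
  j = 1: C(5,1)·(1)^1 = 5·1 = 5.
  V_q(n, t) = 1 + 5 = 6.
Step 2: q^n = 2^5 = 32.
Step 3: Hamming bound ⌊q^n / V_q(n,t)⌋ = ⌊32/6⌋ = 5.
Step 4: Compare |C| = 4 to 5: satisfied.
The claimed |C| lies below the Hamming bound.


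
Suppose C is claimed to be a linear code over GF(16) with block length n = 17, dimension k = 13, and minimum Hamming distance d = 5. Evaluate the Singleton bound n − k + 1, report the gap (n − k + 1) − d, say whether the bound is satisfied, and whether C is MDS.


Singleton RHS = n − k + 1 = 5, slack = 0, bound satisfied, MDS.

Singleton bound: d ≤ n − k + 1.
Here n = 17, k = 13, so n − k + 1 = 5.
Given d = 5, check d ≤ 5: YES.
Slack = (n − k + 1) − d = 0.
The code is MDS (slack = 0).
Description: the claimed parameters are [17, 13, 5]_16; such a code would be MDS (meets Singleton bound).


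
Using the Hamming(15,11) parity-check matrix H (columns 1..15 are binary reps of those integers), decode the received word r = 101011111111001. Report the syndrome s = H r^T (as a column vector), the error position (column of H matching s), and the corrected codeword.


s = (0, 1, 0, 1)^T, error position = 5, corrected codeword c = 101001111111001

Compute s = H r^T mod 2 one row at a time:
  s_1 = 1 + 1 + 1 + 1 + 1 + 0 + 0 + 1 = 6 ≡ 0 (mod 2).
  s_2 = 0 + 1 + 1 + 1 + 1 + 0 + 0 + 1 = 5 ≡ 1 (mod 2).
  s_3 = 0 + 1 + 1 + 1 + 1 + 1 + 0 + 1 = 6 ≡ 0 (mod 2).
  s_4 = 1 + 1 + 1 + 1 + 1 + 1 + 0 + 1 = 7 ≡ 1 (mod 2).
s = (0, 1, 0, 1)^T — this equals column 5 of H (binary 0101), so error is at position 5.
Correct: flip bit 5 of r = 101011111111001 to get c = 101001111111001.


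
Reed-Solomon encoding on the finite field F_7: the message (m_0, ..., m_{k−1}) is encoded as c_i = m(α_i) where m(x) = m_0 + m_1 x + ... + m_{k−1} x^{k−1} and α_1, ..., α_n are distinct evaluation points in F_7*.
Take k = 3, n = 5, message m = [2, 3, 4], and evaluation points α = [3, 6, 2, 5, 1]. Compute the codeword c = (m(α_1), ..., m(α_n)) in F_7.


c = [5, 3, 3, 5, 2]

Message polynomial: m(x) = 2 + 3·x + 4·x^2 (mod 7).
For each evaluation point α_i, compute m(α_i) mod 7:
  α_1 = 3: Horner steps 4 → 1 → 5, so m(3) = 5.
  α_2 = 6: Horner steps 4 → 6 → 3, so m(6) = 3.
  α_3 = 2: Horner steps 4 → 4 → 3, so m(2) = 3.
  α_4 = 5: Horner steps 4 → 2 → 5, so m(5) = 5.
  α_5 = 1: Horner steps 4 → 0 → 2, so m(1) = 2.
Codeword c = [5, 3, 3, 5, 2] ∈ F_7^5.


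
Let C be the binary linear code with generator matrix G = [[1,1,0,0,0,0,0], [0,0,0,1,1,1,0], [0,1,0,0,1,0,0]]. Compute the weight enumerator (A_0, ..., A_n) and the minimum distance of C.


Weight distribution: A_0 = 1, A_2 = 3, A_3 = 3, A_5 = 1. Minimum distance d = 2.

Enumerate all 2^3 = 8 messages m ∈ F_2^3.
For each, compute codeword c = mG in F_2^7, then tally its weight.
  m = 000 → c = 0000000, weight = 0.
  m = 100 → c = 1100000, weight = 2.
  m = 010 → c = 0001110, weight = 3.
  m = 110 → c = 1101110, weight = 5.
  m = 001 → c = 0100100, weight = 2.
  m = 101 → c = 1000100, weight = 2.
  m = 011 → c = 0101010, weight = 3.
  m = 111 → c = 1001010, weight = 3.
Tally weights:
  weight 0: 1 codewords.
  weight 2: 3 codewords.
  weight 3: 3 codewords.
  weight 5: 1 codewords.
Minimum distance d = smallest w > 0 with A_w > 0 = 2.
Sanity: Σ A_w = 8 = 2^3 = 8 ✓.


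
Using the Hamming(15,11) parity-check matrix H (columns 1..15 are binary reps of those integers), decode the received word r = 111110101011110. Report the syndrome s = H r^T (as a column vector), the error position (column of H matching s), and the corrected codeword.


s = (1, 0, 1, 1)^T, error position = 11, corrected codeword c = 111110101001110

Compute s = H r^T mod 2 one row at a time:
  s_1 = 0 + 1 + 0 + 1 + 1 + 1 + 1 + 0 = 5 ≡ 1 (mod 2).
  s_2 = 1 + 1 + 0 + 1 + 1 + 1 + 1 + 0 = 6 ≡ 0 (mod 2).
  s_3 = 1 + 1 + 0 + 1 + 0 + 1 + 1 + 0 = 5 ≡ 1 (mod 2).
  s_4 = 1 + 1 + 1 + 1 + 1 + 1 + 1 + 0 = 7 ≡ 1 (mod 2).
s = (1, 0, 1, 1)^T — this equals column 11 of H (binary 1011), so error is at position 11.
Correct: flip bit 11 of r = 111110101011110 to get c = 111110101001110.


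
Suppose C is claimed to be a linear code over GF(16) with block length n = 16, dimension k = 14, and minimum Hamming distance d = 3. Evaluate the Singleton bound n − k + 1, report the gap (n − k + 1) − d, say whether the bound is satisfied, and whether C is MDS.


Singleton RHS = n − k + 1 = 3, slack = 0, bound satisfied, MDS.

Singleton bound: d ≤ n − k + 1.
Here n = 16, k = 14, so n − k + 1 = 3.
Given d = 3, check d ≤ 3: YES.
Slack = (n − k + 1) − d = 0.
The code is MDS (slack = 0).
Description: the claimed parameters are [16, 14, 3]_16; such a code would be MDS (meets Singleton bound).


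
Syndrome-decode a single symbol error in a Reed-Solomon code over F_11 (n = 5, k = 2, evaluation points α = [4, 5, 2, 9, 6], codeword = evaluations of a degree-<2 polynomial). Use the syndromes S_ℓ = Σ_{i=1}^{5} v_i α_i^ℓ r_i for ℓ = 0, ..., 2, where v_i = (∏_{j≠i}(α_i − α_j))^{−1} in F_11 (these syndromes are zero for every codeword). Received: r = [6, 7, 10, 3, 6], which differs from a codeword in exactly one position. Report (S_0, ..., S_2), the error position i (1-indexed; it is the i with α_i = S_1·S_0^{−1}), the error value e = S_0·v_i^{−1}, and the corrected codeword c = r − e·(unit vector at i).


S = (10, 7, 6), error at position 1, error magnitude e = 9, c = [8, 7, 10, 3, 6].

Step 1: column multipliers v_i = (∏_{j≠i}(α_i − α_j))^{−1} mod 11.
  i = 1 (α = 4): (4−5)(4−2)(4−9)(4−6) = (−1)·2·(−5)·(−2) = −20 ≡ 2, so v_1 = 2^{−1} = 6 (mod 11).
  i = 2 (α = 5): (5−4)(5−2)(5−9)(5−6) = 1·3·(−4)·(−1) = 12 ≡ 1, so v_2 = 1^{−1} = 1 (mod 11).
  i = 3 (α = 2): (2−4)(2−5)(2−9)(2−6) = (−2)·(−3)·(−7)·(−4) = 168 ≡ 3, so v_3 = 3^{−1} = 4 (mod 11).
  i = 4 (α = 9): (9−4)(9−5)(9−2)(9−6) = 5·4·7·3 = 420 ≡ 2, so v_4 = 2^{−1} = 6 (mod 11).
  i = 5 (α = 6): (6−4)(6−5)(6−2)(6−9) = 2·1·4·(−3) = −24 ≡ 9, so v_5 = 9^{−1} = 5 (mod 11).
  v = [6, 1, 4, 6, 5].
Step 2: syndromes of r = [6, 7, 10, 3, 6] (all sums mod 11).
  S_0 = Σ v_i r_i = 6·6 + 1·7 + 4·10 + 6·3 + 5·6 = 131 ≡ 10.
  S_1 = Σ v_i α_i r_i = 6·4·6 + 1·5·7 + 4·2·10 + 6·9·3 + 5·6·6 = 601 ≡ 7.
  α_i^2 mod 11 = [5, 3, 4, 4, 3].
  S_2 = Σ v_i α_i^2 r_i = 6·5·6 + 1·3·7 + 4·4·10 + 6·4·3 + 5·3·6 = 523 ≡ 6.
  S = (10, 7, 6) ≠ 0, so r is not a codeword (an error is present).
Step 3: locate the error. For a single error e at position i, S_ℓ = v_i·e·α_i^ℓ, so α_err = S_1/S_0.
  S_0^{−1} = 10^{−1} = 10 (mod 11), so α_err = 7·10 = 70 ≡ 4 = α_1. Error position i = 1.
  Consistency check: S_2/S_1 = 6·8 = 48 ≡ 4 = α_err ✓ (single-error assumption holds).
Step 4: error magnitude e = S_0/v_1 = S_0·∏_{j≠1}(α_1 − α_j) = 10·2 = 20 ≡ 9 (mod 11).
Step 5: correct position 1: c_1 = r_1 − e = 6 − 9 ≡ 8 (mod 11). Hence c = [8, 7, 10, 3, 6].
  Check: interpolating c through the α_i gives m(x) = 1 + 10·x (degree < 2) with m(α_i) = c_i for every i, so c is indeed a codeword.


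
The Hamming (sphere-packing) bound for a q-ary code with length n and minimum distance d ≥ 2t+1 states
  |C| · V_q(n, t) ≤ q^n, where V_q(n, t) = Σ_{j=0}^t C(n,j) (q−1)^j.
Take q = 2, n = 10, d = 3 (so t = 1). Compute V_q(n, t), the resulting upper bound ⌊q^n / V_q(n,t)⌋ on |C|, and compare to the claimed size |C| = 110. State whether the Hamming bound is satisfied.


V_q(n, t) = 11, q^n = 1024, Hamming bound = 93, |C| = 110 > bound (violated).

Step 1: Compute V_q(n, t) = Σ_{j=0}^1 C(n, j) (q−1)^j.
  j = 0: C(10,0)·(1)^0 = 1·1 = 1.
  j = 1: C(10,1)·(1)^1 = 10·1 = 10.
  V_q(n, t) = 1 + 10 = 11.
Step 2: q^n = 2^10 = 1024.
Step 3: Hamming bound ⌊q^n / V_q(n,t)⌋ = ⌊1024/11⌋ = 93.
Step 4: Compare |C| = 110 to 93: violated.
The claimed |C| lies above the Hamming bound, so no 2-ary code of length 10 with d ≥ 3 can have 110 codewords.


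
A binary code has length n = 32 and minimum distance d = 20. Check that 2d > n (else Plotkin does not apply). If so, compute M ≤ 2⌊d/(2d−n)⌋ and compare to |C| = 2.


Plotkin bound M ≤ 4; given |C| = 2 ≤ bound (satisfied).

Check applicability: 2d = 40, n = 32.
2d − n = 8 > 0, so Plotkin applies.
Compute d/(2d−n) = 20/8 ≈ 2.5000.
⌊d/(2d−n)⌋ = 2.
Plotkin bound: M ≤ 2·2 = 4.
Given |C| = 2, check: satisfied.
This |C| is below the Plotkin bound.


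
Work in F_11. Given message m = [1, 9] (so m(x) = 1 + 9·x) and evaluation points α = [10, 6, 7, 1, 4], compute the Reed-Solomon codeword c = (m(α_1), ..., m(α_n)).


c = [3, 0, 9, 10, 4]

Message polynomial: m(x) = 1 + 9·x (mod 11).
For each evaluation point α_i, compute m(α_i) mod 11:
  α_1 = 10: Horner steps 9 → 3, so m(10) = 3.
  α_2 = 6: Horner steps 9 → 0, so m(6) = 0.
  α_3 = 7: Horner steps 9 → 9, so m(7) = 9.
  α_4 = 1: Horner steps 9 → 10, so m(1) = 10.
  α_5 = 4: Horner steps 9 → 4, so m(4) = 4.
Codeword c = [3, 0, 9, 10, 4] ∈ F_11^5.


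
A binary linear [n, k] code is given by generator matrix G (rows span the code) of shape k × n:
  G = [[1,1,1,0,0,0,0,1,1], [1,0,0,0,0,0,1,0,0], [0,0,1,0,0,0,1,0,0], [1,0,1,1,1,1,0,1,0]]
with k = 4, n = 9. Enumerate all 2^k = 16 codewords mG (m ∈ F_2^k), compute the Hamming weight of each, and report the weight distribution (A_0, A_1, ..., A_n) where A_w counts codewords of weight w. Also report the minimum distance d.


Weight distribution: A_0 = 1, A_2 = 3, A_3 = 1, A_4 = 1, A_5 = 4, A_6 = 3, A_7 = 3. Minimum distance d = 2.

Enumerate all 2^4 = 16 messages m ∈ F_2^4.
For each, compute codeword c = mG in F_2^9, then tally its weight.
  m = 0000 → c = 000000000, weight = 0.
  m = 1000 → c = 111000011, weight = 5.
  m = 0100 → c = 100000100, weight = 2.
  m = 1100 → c = 011000111, weight = 5.
  m = 0010 → c = 001000100, weight = 2.
  m = 1010 → c = 110000111, weight = 5.
  m = 0110 → c = 101000000, weight = 2.
  m = 1110 → c = 010000011, weight = 3.
  m = 0001 → c = 101111010, weight = 6.
  m = 1001 → c = 010111001, weight = 5.
  m = 0101 → c = 001111110, weight = 6.
  m = 1101 → c = 110111101, weight = 7.
  m = 0011 → c = 100111110, weight = 6.
  m = 1011 → c = 011111101, weight = 7.
  m = 0111 → c = 000111010, weight = 4.
  m = 1111 → c = 111111001, weight = 7.
Tally weights:
  weight 0: 1 codewords.
  weight 2: 3 codewords.
  weight 3: 1 codewords.
  weight 4: 1 codewords.
  weight 5: 4 codewords.
  weight 6: 3 codewords.
  weight 7: 3 codewords.
Minimum distance d = smallest w > 0 with A_w > 0 = 2.
Sanity: Σ A_w = 16 = 2^4 = 16 ✓.


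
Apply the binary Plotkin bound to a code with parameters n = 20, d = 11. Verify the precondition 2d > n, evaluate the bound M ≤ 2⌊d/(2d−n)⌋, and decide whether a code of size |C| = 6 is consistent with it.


Plotkin bound M ≤ 10; given |C| = 6 ≤ bound (satisfied).

Check applicability: 2d = 22, n = 20.
2d − n = 2 > 0, so Plotkin applies.
Compute d/(2d−n) = 11/2 ≈ 5.5000.
⌊d/(2d−n)⌋ = 5.
Plotkin bound: M ≤ 2·5 = 10.
Given |C| = 6, check: satisfied.
This |C| is below the Plotkin bound.


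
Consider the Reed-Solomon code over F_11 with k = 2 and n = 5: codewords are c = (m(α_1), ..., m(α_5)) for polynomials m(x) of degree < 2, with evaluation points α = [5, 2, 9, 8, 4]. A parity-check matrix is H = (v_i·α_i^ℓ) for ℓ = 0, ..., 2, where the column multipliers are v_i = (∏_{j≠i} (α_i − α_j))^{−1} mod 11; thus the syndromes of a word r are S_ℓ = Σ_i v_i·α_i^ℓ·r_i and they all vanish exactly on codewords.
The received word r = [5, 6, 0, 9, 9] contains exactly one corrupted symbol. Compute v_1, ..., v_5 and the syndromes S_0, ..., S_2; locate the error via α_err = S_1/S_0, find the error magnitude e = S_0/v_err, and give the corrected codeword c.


S = (1, 8, 9), error at position 4, error magnitude e = 5, c = [5, 6, 0, 4, 9].

Step 1: column multipliers v_i = (∏_{j≠i}(α_i − α_j))^{−1} mod 11.
  i = 1 (α = 5): (5−2)(5−9)(5−8)(5−4) = 3·(−4)·(−3)·1 = 36 ≡ 3, so v_1 = 3^{−1} = 4 (mod 11).
  i = 2 (α = 2): (2−5)(2−9)(2−8)(2−4) = (−3)·(−7)·(−6)·(−2) = 252 ≡ 10, so v_2 = 10^{−1} = 10 (mod 11).
  i = 3 (α = 9): (9−5)(9−2)(9−8)(9−4) = 4·7·1·5 = 140 ≡ 8, so v_3 = 8^{−1} = 7 (mod 11).
  i = 4 (α = 8): (8−5)(8−2)(8−9)(8−4) = 3·6·(−1)·4 = −72 ≡ 5, so v_4 = 5^{−1} = 9 (mod 11).
  i = 5 (α = 4): (4−5)(4−2)(4−9)(4−8) = (−1)·2·(−5)·(−4) = −40 ≡ 4, so v_5 = 4^{−1} = 3 (mod 11).
  v = [4, 10, 7, 9, 3].
Step 2: syndromes of r = [5, 6, 0, 9, 9] (all sums mod 11).
  S_0 = Σ v_i r_i = 4·5 + 10·6 + 7·0 + 9·9 + 3·9 = 188 ≡ 1.
  S_1 = Σ v_i α_i r_i = 4·5·5 + 10·2·6 + 7·9·0 + 9·8·9 + 3·4·9 = 976 ≡ 8.
  α_i^2 mod 11 = [3, 4, 4, 9, 5].
  S_2 = Σ v_i α_i^2 r_i = 4·3·5 + 10·4·6 + 7·4·0 + 9·9·9 + 3·5·9 = 1164 ≡ 9.
  S = (1, 8, 9) ≠ 0, so r is not a codeword (an error is present).
Step 3: locate the error. For a single error e at position i, S_ℓ = v_i·e·α_i^ℓ, so α_err = S_1/S_0.
  S_0^{−1} = 1^{−1} = 1 (mod 11), so α_err = 8·1 = 8 ≡ 8 = α_4. Error position i = 4.
  Consistency check: S_2/S_1 = 9·7 = 63 ≡ 8 = α_err ✓ (single-error assumption holds).
Step 4: error magnitude e = S_0/v_4 = S_0·∏_{j≠4}(α_4 − α_j) = 1·5 = 5 ≡ 5 (mod 11).
Step 5: correct position 4: c_4 = r_4 − e = 9 − 5 ≡ 4 (mod 11). Hence c = [5, 6, 0, 4, 9].
  Check: interpolating c through the α_i gives m(x) = 3 + 7·x (degree < 2) with m(α_i) = c_i for every i, so c is indeed a codeword.


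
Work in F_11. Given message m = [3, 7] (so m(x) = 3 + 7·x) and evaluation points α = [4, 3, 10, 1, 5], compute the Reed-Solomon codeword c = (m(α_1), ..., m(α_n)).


c = [9, 2, 7, 10, 5]

Message polynomial: m(x) = 3 + 7·x (mod 11).
For each evaluation point α_i, compute m(α_i) mod 11:
  α_1 = 4: Horner steps 7 → 9, so m(4) = 9.
  α_2 = 3: Horner steps 7 → 2, so m(3) = 2.
  α_3 = 10: Horner steps 7 → 7, so m(10) = 7.
  α_4 = 1: Horner steps 7 → 10, so m(1) = 10.
  α_5 = 5: Horner steps 7 → 5, so m(5) = 5.
Codeword c = [9, 2, 7, 10, 5] ∈ F_11^5.


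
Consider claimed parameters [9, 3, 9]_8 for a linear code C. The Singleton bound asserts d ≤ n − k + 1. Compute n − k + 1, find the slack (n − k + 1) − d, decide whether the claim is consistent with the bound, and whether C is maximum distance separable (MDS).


Singleton RHS = n − k + 1 = 7, slack = -2, bound violated (no such code; not MDS).

Singleton bound: d ≤ n − k + 1.
Here n = 9, k = 3, so n − k + 1 = 7.
Given d = 9, check d ≤ 7: NO.
Slack = (n − k + 1) − d = -2.
The slack is negative: d = 9 exceeds n − k + 1 = 7 by 2, so the Singleton bound is violated and no linear [9, 3, 9]_8 code can exist. In particular it is not MDS (MDS requires d = n − k + 1 exactly).
Description: the claimed parameters are [9, 3, 9]_8; such a code would be impossible (violates the Singleton bound).


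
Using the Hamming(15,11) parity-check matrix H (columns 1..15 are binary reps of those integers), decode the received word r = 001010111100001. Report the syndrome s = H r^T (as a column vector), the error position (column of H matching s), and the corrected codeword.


s = (0, 1, 0, 1)^T, error position = 5, corrected codeword c = 001000111100001

Compute s = H r^T mod 2 one row at a time:
  s_1 = 1 + 1 + 1 + 0 + 0 + 0 + 0 + 1 = 4 ≡ 0 (mod 2).
  s_2 = 0 + 1 + 0 + 1 + 0 + 0 + 0 + 1 = 3 ≡ 1 (mod 2).
  s_3 = 0 + 1 + 0 + 1 + 1 + 0 + 0 + 1 = 4 ≡ 0 (mod 2).
  s_4 = 0 + 1 + 1 + 1 + 1 + 0 + 0 + 1 = 5 ≡ 1 (mod 2).
s = (0, 1, 0, 1)^T — this equals column 5 of H (binary 0101), so error is at position 5.
Correct: flip bit 5 of r = 001010111100001 to get c = 001000111100001.


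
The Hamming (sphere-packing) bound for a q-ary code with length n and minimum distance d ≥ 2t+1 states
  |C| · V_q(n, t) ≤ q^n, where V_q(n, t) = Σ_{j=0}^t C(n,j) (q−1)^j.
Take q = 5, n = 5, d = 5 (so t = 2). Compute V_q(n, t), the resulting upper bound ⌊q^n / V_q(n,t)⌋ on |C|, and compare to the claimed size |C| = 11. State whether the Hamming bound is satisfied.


V_q(n, t) = 181, q^n = 3125, Hamming bound = 17, |C| = 11 ≤ bound (satisfied).

Step 1: Compute V_q(n, t) = Σ_{j=0}^2 C(n, j) (q−1)^j.
  j = 0: C(5,0)·(4)^0 = 1·1 = 1.
  j = 1: C(5,1)·(4)^1 = 5·4 = 20.
  j = 2: C(5,2)·(4)^2 = 10·16 = 160.
  V_q(n, t) = 1 + 20 + 160 = 181.
Step 2: q^n = 5^5 = 3125.
Step 3: Hamming bound ⌊q^n / V_q(n,t)⌋ = ⌊3125/181⌋ = 17.
Step 4: Compare |C| = 11 to 17: satisfied.
The claimed |C| lies below the Hamming bound.


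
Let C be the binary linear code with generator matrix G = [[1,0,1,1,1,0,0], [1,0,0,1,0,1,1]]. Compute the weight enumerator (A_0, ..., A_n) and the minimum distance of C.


Weight distribution: A_0 = 1, A_4 = 3. Minimum distance d = 4.

Enumerate all 2^2 = 4 messages m ∈ F_2^2.
For each, compute codeword c = mG in F_2^7, then tally its weight.
  m = 00 → c = 0000000, weight = 0.
  m = 10 → c = 1011100, weight = 4.
  m = 01 → c = 1001011, weight = 4.
  m = 11 → c = 0010111, weight = 4.
Tally weights:
  weight 0: 1 codewords.
  weight 4: 3 codewords.
Minimum distance d = smallest w > 0 with A_w > 0 = 4.
Sanity: Σ A_w = 4 = 2^2 = 4 ✓.


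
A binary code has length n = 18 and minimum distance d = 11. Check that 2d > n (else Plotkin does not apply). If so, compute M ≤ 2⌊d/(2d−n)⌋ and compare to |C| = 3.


Plotkin bound M ≤ 4; given |C| = 3 ≤ bound (satisfied).

Check applicability: 2d = 22, n = 18.
2d − n = 4 > 0, so Plotkin applies.
Compute d/(2d−n) = 11/4 ≈ 2.7500.
⌊d/(2d−n)⌋ = 2.
Plotkin bound: M ≤ 2·2 = 4.
Given |C| = 3, check: satisfied.
This |C| is below the Plotkin bound.


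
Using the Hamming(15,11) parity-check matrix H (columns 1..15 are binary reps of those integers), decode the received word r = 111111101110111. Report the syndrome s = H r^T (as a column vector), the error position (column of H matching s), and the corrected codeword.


s = (0, 1, 0, 0)^T, error position = 4, corrected codeword c = 111011101110111

Compute s = H r^T mod 2 one row at a time:
  s_1 = 0 + 1 + 1 + 1 + 0 + 1 + 1 + 1 = 6 ≡ 0 (mod 2).
  s_2 = 1 + 1 + 1 + 1 + 0 + 1 + 1 + 1 = 7 ≡ 1 (mod 2).
  s_3 = 1 + 1 + 1 + 1 + 1 + 1 + 1 + 1 = 8 ≡ 0 (mod 2).
  s_4 = 1 + 1 + 1 + 1 + 1 + 1 + 1 + 1 = 8 ≡ 0 (mod 2).
s = (0, 1, 0, 0)^T — this equals column 4 of H (binary 0100), so error is at position 4.
Correct: flip bit 4 of r = 111111101110111 to get c = 111011101110111.


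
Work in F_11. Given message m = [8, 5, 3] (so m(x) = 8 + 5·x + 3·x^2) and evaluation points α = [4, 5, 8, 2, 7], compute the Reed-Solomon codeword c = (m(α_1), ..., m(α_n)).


c = [10, 9, 9, 8, 3]

Message polynomial: m(x) = 8 + 5·x + 3·x^2 (mod 11).
For each evaluation point α_i, compute m(α_i) mod 11:
  α_1 = 4: Horner steps 3 → 6 → 10, so m(4) = 10.
  α_2 = 5: Horner steps 3 → 9 → 9, so m(5) = 9.
  α_3 = 8: Horner steps 3 → 7 → 9, so m(8) = 9.
  α_4 = 2: Horner steps 3 → 0 → 8, so m(2) = 8.
  α_5 = 7: Horner steps 3 → 4 → 3, so m(7) = 3.
Codeword c = [10, 9, 9, 8, 3] ∈ F_11^5.


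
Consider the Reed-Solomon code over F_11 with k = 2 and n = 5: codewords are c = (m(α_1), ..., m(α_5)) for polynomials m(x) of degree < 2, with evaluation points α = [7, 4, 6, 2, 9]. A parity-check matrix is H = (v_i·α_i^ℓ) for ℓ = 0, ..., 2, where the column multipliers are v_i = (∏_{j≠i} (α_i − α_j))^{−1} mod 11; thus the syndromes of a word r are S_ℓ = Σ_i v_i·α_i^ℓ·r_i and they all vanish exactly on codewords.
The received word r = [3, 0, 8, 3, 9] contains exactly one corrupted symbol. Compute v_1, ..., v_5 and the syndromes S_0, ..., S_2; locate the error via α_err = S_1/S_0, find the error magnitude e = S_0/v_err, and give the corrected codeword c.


S = (8, 1, 7), error at position 1, error magnitude e = 2, c = [1, 0, 8, 3, 9].

Step 1: column multipliers v_i = (∏_{j≠i}(α_i − α_j))^{−1} mod 11.
  i = 1 (α = 7): (7−4)(7−6)(7−2)(7−9) = 3·1·5·(−2) = −30 ≡ 3, so v_1 = 3^{−1} = 4 (mod 11).
  i = 2 (α = 4): (4−7)(4−6)(4−2)(4−9) = (−3)·(−2)·2·(−5) = −60 ≡ 6, so v_2 = 6^{−1} = 2 (mod 11).
  i = 3 (α = 6): (6−7)(6−4)(6−2)(6−9) = (−1)·2·4·(−3) = 24 ≡ 2, so v_3 = 2^{−1} = 6 (mod 11).
  i = 4 (α = 2): (2−7)(2−4)(2−6)(2−9) = (−5)·(−2)·(−4)·(−7) = 280 ≡ 5, so v_4 = 5^{−1} = 9 (mod 11).
  i = 5 (α = 9): (9−7)(9−4)(9−6)(9−2) = 2·5·3·7 = 210 ≡ 1, so v_5 = 1^{−1} = 1 (mod 11).
  v = [4, 2, 6, 9, 1].
Step 2: syndromes of r = [3, 0, 8, 3, 9] (all sums mod 11).
  S_0 = Σ v_i r_i = 4·3 + 2·0 + 6·8 + 9·3 + 1·9 = 96 ≡ 8.
  S_1 = Σ v_i α_i r_i = 4·7·3 + 2·4·0 + 6·6·8 + 9·2·3 + 1·9·9 = 507 ≡ 1.
  α_i^2 mod 11 = [5, 5, 3, 4, 4].
  S_2 = Σ v_i α_i^2 r_i = 4·5·3 + 2·5·0 + 6·3·8 + 9·4·3 + 1·4·9 = 348 ≡ 7.
  S = (8, 1, 7) ≠ 0, so r is not a codeword (an error is present).
Step 3: locate the error. For a single error e at position i, S_ℓ = v_i·e·α_i^ℓ, so α_err = S_1/S_0.
  S_0^{−1} = 8^{−1} = 7 (mod 11), so α_err = 1·7 = 7 ≡ 7 = α_1. Error position i = 1.
  Consistency check: S_2/S_1 = 7·1 = 7 ≡ 7 = α_err ✓ (single-error assumption holds).
Step 4: error magnitude e = S_0/v_1 = S_0·∏_{j≠1}(α_1 − α_j) = 8·3 = 24 ≡ 2 (mod 11).
Step 5: correct position 1: c_1 = r_1 − e = 3 − 2 ≡ 1 (mod 11). Hence c = [1, 0, 8, 3, 9].
  Check: interpolating c through the α_i gives m(x) = 6 + 4·x (degree < 2) with m(α_i) = c_i for every i, so c is indeed a codeword.


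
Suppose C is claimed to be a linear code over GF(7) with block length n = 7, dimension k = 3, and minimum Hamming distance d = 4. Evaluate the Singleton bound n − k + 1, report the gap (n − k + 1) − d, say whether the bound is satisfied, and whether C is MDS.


Singleton RHS = n − k + 1 = 5, slack = 1, bound satisfied, not MDS.

Singleton bound: d ≤ n − k + 1.
Here n = 7, k = 3, so n − k + 1 = 5.
Given d = 4, check d ≤ 5: YES.
Slack = (n − k + 1) − d = 1.
The code is NOT MDS (slack = 1 > 0).
Description: the claimed parameters are [7, 3, 4]_7; such a code would be non-MDS.


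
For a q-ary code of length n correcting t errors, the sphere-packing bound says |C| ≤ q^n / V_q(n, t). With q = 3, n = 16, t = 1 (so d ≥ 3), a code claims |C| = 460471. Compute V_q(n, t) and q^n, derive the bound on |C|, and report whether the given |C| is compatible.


V_q(n, t) = 33, q^n = 43046721, Hamming bound = 1304446, |C| = 460471 ≤ bound (satisfied).

Step 1: Compute V_q(n, t) = Σ_{j=0}^1 C(n, j) (q−1)^j.
  j = 0: C(16,0)·(2)^0 = 1·1 = 1.
  j = 1: C(16,1)·(2)^1 = 16·2 = 32.
  V_q(n, t) = 1 + 32 = 33.
Step 2: q^n = 3^16 = 43046721.
Step 3: Hamming bound ⌊q^n / V_q(n,t)⌋ = ⌊43046721/33⌋ = 1304446.
Step 4: Compare |C| = 460471 to 1304446: satisfied.
The claimed |C| lies below the Hamming bound.


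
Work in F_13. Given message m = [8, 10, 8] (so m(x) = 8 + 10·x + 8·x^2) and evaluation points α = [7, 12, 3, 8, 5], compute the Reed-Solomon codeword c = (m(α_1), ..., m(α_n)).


c = [2, 6, 6, 2, 11]

Message polynomial: m(x) = 8 + 10·x + 8·x^2 (mod 13).
For each evaluation point α_i, compute m(α_i) mod 13:
  α_1 = 7: Horner steps 8 → 1 → 2, so m(7) = 2.
  α_2 = 12: Horner steps 8 → 2 → 6, so m(12) = 6.
  α_3 = 3: Horner steps 8 → 8 → 6, so m(3) = 6.
  α_4 = 8: Horner steps 8 → 9 → 2, so m(8) = 2.
  α_5 = 5: Horner steps 8 → 11 → 11, so m(5) = 11.
Codeword c = [2, 6, 6, 2, 11] ∈ F_13^5.


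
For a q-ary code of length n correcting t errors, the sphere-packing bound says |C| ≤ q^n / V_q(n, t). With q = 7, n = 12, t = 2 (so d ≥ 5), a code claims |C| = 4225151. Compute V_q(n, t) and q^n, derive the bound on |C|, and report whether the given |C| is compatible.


V_q(n, t) = 2449, q^n = 13841287201, Hamming bound = 5651811, |C| = 4225151 ≤ bound (satisfied).

Step 1: Compute V_q(n, t) = Σ_{j=0}^2 C(n, j) (q−1)^j.
  j = 0: C(12,0)·(6)^0 = 1·1 = 1.
  j = 1: C(12,1)·(6)^1 = 12·6 = 72.
  j = 2: C(12,2)·(6)^2 = 66·36 = 2376.
  V_q(n, t) = 1 + 72 + 2376 = 2449.
Step 2: q^n = 7^12 = 13841287201.
Step 3: Hamming bound ⌊q^n / V_q(n,t)⌋ = ⌊13841287201/2449⌋ = 5651811.
Step 4: Compare |C| = 4225151 to 5651811: satisfied.
The claimed |C| lies below the Hamming bound.


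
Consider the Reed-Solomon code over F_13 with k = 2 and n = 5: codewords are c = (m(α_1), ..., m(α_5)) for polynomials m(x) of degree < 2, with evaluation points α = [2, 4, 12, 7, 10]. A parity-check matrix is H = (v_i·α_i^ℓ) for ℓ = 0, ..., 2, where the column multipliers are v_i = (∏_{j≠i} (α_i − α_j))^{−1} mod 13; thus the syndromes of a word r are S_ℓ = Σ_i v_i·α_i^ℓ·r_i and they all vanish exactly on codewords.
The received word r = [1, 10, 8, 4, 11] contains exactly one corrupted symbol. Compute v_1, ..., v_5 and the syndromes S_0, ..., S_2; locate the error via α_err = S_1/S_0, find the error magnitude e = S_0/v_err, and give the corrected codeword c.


S = (2, 11, 2), error at position 3, error magnitude e = 1, c = [1, 10, 7, 4, 11].

Step 1: column multipliers v_i = (∏_{j≠i}(α_i − α_j))^{−1} mod 13.
  i = 1 (α = 2): (2−4)(2−12)(2−7)(2−10) = (−2)·(−10)·(−5)·(−8) = 800 ≡ 7, so v_1 = 7^{−1} = 2 (mod 13).
  i = 2 (α = 4): (4−2)(4−12)(4−7)(4−10) = 2·(−8)·(−3)·(−6) = −288 ≡ 11, so v_2 = 11^{−1} = 6 (mod 13).
  i = 3 (α = 12): (12−2)(12−4)(12−7)(12−10) = 10·8·5·2 = 800 ≡ 7, so v_3 = 7^{−1} = 2 (mod 13).
  i = 4 (α = 7): (7−2)(7−4)(7−12)(7−10) = 5·3·(−5)·(−3) = 225 ≡ 4, so v_4 = 4^{−1} = 10 (mod 13).
  i = 5 (α = 10): (10−2)(10−4)(10−12)(10−7) = 8·6·(−2)·3 = −288 ≡ 11, so v_5 = 11^{−1} = 6 (mod 13).
  v = [2, 6, 2, 10, 6].
Step 2: syndromes of r = [1, 10, 8, 4, 11] (all sums mod 13).
  S_0 = Σ v_i r_i = 2·1 + 6·10 + 2·8 + 10·4 + 6·11 = 184 ≡ 2.
  S_1 = Σ v_i α_i r_i = 2·2·1 + 6·4·10 + 2·12·8 + 10·7·4 + 6·10·11 = 1376 ≡ 11.
  α_i^2 mod 13 = [4, 3, 1, 10, 9].
  S_2 = Σ v_i α_i^2 r_i = 2·4·1 + 6·3·10 + 2·1·8 + 10·10·4 + 6·9·11 = 1198 ≡ 2.
  S = (2, 11, 2) ≠ 0, so r is not a codeword (an error is present).
Step 3: locate the error. For a single error e at position i, S_ℓ = v_i·e·α_i^ℓ, so α_err = S_1/S_0.
  S_0^{−1} = 2^{−1} = 7 (mod 13), so α_err = 11·7 = 77 ≡ 12 = α_3. Error position i = 3.
  Consistency check: S_2/S_1 = 2·6 = 12 ≡ 12 = α_err ✓ (single-error assumption holds).
Step 4: error magnitude e = S_0/v_3 = S_0·∏_{j≠3}(α_3 − α_j) = 2·7 = 14 ≡ 1 (mod 13).
Step 5: correct position 3: c_3 = r_3 − e = 8 − 1 ≡ 7 (mod 13). Hence c = [1, 10, 7, 4, 11].
  Check: interpolating c through the α_i gives m(x) = 5 + 11·x (degree < 2) with m(α_i) = c_i for every i, so c is indeed a codeword.


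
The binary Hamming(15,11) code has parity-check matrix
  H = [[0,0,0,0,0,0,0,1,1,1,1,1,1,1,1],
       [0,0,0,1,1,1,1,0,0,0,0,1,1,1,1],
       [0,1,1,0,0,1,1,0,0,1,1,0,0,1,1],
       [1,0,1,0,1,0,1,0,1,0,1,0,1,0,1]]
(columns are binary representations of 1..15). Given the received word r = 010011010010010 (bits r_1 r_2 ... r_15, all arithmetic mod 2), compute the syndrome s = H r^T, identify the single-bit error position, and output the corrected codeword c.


s = (1, 1, 0, 0)^T, error position = 12, corrected codeword c = 010011010011010

Compute s = H r^T mod 2 one row at a time:
  s_1 = 1 + 0 + 0 + 1 + 0 + 0 + 1 + 0 = 3 ≡ 1 (mod 2).
  s_2 = 0 + 1 + 1 + 0 + 0 + 0 + 1 + 0 = 3 ≡ 1 (mod 2).
  s_3 = 1 + 0 + 1 + 0 + 0 + 1 + 1 + 0 = 4 ≡ 0 (mod 2).
  s_4 = 0 + 0 + 1 + 0 + 0 + 1 + 0 + 0 = 2 ≡ 0 (mod 2).
s = (1, 1, 0, 0)^T — this equals column 12 of H (binary 1100), so error is at position 12.
Correct: flip bit 12 of r = 010011010010010 to get c = 010011010011010.


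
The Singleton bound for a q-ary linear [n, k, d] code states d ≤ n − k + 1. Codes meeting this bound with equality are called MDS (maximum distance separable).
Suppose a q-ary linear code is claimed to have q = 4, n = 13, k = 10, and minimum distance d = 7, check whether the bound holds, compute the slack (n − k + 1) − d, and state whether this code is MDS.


Singleton RHS = n − k + 1 = 4, slack = -3, bound violated (no such code; not MDS).

Singleton bound: d ≤ n − k + 1.
Here n = 13, k = 10, so n − k + 1 = 4.
Given d = 7, check d ≤ 4: NO.
Slack = (n − k + 1) − d = -3.
The slack is negative: d = 7 exceeds n − k + 1 = 4 by 3, so the Singleton bound is violated and no linear [13, 10, 7]_4 code can exist. In particular it is not MDS (MDS requires d = n − k + 1 exactly).
Description: the claimed parameters are [13, 10, 7]_4; such a code would be impossible (violates the Singleton bound).
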